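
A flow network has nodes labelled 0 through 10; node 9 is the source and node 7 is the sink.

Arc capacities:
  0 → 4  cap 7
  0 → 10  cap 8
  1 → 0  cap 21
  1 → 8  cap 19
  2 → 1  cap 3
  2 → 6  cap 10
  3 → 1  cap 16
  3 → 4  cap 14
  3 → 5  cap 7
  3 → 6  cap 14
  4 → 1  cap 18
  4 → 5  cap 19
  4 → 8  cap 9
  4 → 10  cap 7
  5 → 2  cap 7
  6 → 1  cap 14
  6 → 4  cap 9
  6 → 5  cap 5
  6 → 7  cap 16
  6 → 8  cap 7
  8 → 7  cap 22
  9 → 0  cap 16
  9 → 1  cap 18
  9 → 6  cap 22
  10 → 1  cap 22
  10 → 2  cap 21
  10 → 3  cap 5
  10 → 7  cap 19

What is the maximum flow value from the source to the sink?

augment #1: 9→6→7 bottleneck 16, total now 16
augment #2: 9→0→10→7 bottleneck 8, total now 24
augment #3: 9→1→8→7 bottleneck 18, total now 42
augment #4: 9→6→8→7 bottleneck 4, total now 46
augment #5: 9→0→4→10→7 bottleneck 7, total now 53

Maximum flow value: 53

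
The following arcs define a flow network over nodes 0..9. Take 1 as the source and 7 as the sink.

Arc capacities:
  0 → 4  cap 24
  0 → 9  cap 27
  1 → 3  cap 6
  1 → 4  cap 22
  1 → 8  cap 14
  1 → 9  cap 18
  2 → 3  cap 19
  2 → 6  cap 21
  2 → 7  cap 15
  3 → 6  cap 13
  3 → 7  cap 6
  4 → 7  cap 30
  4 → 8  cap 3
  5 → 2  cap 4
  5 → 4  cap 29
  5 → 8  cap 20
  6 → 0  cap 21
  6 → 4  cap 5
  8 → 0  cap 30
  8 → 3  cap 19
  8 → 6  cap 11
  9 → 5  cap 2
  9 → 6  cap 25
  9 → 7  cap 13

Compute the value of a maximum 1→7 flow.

augment #1: 1→3→7 bottleneck 6, total now 6
augment #2: 1→4→7 bottleneck 22, total now 28
augment #3: 1→9→7 bottleneck 13, total now 41
augment #4: 1→8→0→4→7 bottleneck 8, total now 49
augment #5: 1→9→5→2→7 bottleneck 2, total now 51

Maximum flow value: 51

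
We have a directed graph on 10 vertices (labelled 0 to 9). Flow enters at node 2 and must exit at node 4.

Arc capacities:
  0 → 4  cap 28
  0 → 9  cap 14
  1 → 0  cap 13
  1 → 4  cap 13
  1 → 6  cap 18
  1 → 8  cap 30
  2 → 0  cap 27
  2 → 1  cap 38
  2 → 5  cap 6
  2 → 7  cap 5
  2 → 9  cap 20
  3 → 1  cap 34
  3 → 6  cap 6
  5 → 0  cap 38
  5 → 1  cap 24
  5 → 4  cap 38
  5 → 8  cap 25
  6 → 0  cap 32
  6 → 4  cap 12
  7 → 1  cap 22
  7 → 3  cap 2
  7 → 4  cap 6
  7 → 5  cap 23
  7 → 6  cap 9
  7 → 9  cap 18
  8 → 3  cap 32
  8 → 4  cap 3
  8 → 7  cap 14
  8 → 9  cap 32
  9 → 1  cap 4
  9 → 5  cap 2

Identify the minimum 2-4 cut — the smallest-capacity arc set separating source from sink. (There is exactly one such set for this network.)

Min-cut arcs: {(2,0), (2,1), (2,5), (2,7), (9,1), (9,5)} (total capacity 82)

augment #1: 2→0→4 push 27
augment #2: 2→1→4 push 13
augment #3: 2→5→4 push 6
augment #4: 2→7→4 push 5
augment #5: 2→1→0→4 push 1
augment #6: 2→1→6→4 push 12
augment #7: 2→1→8→4 push 3
augment #8: 2→9→5→4 push 2
augment #9: 2→1→8→7→4 push 1
augment #10: 2→1→8→7→5→4 push 8
augment #11: 2→9→1→8→7→5→4 push 4
max flow = 82; residual-reachable set from 2 gives S-side
cut edges (S→T): {(2,0), (2,1), (2,5), (2,7), (9,1), (9,5)} total cap 82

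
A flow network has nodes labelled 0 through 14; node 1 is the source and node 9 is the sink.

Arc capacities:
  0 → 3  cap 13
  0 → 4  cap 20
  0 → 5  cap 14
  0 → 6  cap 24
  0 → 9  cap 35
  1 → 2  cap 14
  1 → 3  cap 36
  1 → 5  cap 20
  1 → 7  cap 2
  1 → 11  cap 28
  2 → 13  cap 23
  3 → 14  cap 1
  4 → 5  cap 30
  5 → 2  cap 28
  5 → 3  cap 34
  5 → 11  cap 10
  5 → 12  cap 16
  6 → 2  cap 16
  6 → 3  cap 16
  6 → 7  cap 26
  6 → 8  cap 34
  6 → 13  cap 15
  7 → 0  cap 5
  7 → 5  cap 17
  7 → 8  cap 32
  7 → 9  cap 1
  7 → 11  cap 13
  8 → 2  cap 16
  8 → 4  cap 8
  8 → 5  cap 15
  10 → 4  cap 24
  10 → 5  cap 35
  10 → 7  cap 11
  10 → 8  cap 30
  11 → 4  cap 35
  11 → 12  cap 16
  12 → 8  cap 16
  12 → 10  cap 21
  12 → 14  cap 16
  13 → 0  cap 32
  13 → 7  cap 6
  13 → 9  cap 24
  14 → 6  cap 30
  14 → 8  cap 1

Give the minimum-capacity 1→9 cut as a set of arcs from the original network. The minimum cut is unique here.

augment #1: 1→7→9 push 1
augment #2: 1→2→13→9 push 14
augment #3: 1→7→0→9 push 1
augment #4: 1→5→2→13→9 push 9
augment #5: 1→3→14→6→13→9 push 1
augment #6: 1→5→12→10→7→0→9 push 4
augment #7: 1→5→12→14→6→13→0→9 push 7
augment #8: 1→11→12→14→6→13→0→9 push 7
max flow = 44; residual-reachable set from 1 gives S-side
cut edges (S→T): {(2,13), (6,13), (7,0), (7,9)} total cap 44

Min-cut arcs: {(2,13), (6,13), (7,0), (7,9)} (total capacity 44)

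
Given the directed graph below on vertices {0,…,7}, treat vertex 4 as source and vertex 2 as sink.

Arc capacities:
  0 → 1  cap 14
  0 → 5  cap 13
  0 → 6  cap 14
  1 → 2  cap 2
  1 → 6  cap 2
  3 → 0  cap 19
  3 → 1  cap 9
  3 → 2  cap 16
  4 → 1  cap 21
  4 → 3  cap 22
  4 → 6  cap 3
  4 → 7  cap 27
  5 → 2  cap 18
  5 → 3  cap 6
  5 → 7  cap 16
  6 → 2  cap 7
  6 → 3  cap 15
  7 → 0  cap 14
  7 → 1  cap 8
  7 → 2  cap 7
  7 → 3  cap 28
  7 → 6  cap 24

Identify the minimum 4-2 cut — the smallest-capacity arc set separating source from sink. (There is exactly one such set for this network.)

augment #1: 4→1→2 push 2
augment #2: 4→3→2 push 16
augment #3: 4→6→2 push 3
augment #4: 4→7→2 push 7
augment #5: 4→1→6→2 push 2
augment #6: 4→7→6→2 push 2
augment #7: 4→3→0→5→2 push 6
augment #8: 4→7→0→5→2 push 7
max flow = 45; residual-reachable set from 4 gives S-side
cut edges (S→T): {(0,5), (1,2), (3,2), (6,2), (7,2)} total cap 45

Min-cut arcs: {(0,5), (1,2), (3,2), (6,2), (7,2)} (total capacity 45)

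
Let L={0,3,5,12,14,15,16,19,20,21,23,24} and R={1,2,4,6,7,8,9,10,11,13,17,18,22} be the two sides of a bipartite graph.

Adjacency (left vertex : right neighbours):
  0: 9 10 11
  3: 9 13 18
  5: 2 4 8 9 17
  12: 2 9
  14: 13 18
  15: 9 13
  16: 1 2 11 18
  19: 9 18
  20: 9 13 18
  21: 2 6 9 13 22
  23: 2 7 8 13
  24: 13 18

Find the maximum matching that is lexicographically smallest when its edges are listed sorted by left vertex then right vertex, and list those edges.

|M| = 9 (so the lex-smallest maximum matching has 9 edges)
process left vertices in ascending order; for each, take the smallest-labelled available neighbour that still permits 9 edges overall, or leave it unmatched if none does
lex-smallest matching: {0-10, 3-9, 5-4, 12-2, 14-13, 16-1, 19-18, 21-6, 23-7}

Lex-smallest maximum matching: {(0,10), (3,9), (5,4), (12,2), (14,13), (16,1), (19,18), (21,6), (23,7)}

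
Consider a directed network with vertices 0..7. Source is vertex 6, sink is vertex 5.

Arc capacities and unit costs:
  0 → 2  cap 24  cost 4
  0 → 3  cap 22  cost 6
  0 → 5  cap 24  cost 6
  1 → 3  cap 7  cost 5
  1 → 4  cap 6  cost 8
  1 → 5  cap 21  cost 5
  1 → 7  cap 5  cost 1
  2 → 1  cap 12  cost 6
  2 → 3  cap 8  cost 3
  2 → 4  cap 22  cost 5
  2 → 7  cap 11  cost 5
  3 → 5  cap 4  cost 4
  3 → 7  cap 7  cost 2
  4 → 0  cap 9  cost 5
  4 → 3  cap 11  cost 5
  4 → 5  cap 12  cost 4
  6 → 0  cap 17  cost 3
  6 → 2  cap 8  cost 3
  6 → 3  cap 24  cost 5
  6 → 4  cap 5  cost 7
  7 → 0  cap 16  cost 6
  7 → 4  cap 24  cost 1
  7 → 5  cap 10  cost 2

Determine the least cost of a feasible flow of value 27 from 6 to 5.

shortest-cost path #1: 6→0→5 push 17 @ unit cost 9 (adds 153)
shortest-cost path #2: 6→3→5 push 4 @ unit cost 9 (adds 36)
shortest-cost path #3: 6→3→7→5 push 6 @ unit cost 9 (adds 54)
total cost = 243

Minimum cost for 27 units: 243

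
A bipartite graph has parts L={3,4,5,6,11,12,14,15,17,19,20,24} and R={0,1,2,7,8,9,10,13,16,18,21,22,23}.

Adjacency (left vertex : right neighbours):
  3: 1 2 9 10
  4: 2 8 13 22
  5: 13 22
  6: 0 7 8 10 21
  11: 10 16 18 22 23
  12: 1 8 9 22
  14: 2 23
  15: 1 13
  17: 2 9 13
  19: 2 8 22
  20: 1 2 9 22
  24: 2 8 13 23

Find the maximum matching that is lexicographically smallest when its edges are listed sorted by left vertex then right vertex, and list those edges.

|M| = 10 (so the lex-smallest maximum matching has 10 edges)
process left vertices in ascending order; for each, take the smallest-labelled available neighbour that still permits 10 edges overall, or leave it unmatched if none does
lex-smallest matching: {3-10, 4-2, 5-13, 6-0, 11-16, 12-1, 14-23, 17-9, 19-8, 20-22}

Lex-smallest maximum matching: {(3,10), (4,2), (5,13), (6,0), (11,16), (12,1), (14,23), (17,9), (19,8), (20,22)}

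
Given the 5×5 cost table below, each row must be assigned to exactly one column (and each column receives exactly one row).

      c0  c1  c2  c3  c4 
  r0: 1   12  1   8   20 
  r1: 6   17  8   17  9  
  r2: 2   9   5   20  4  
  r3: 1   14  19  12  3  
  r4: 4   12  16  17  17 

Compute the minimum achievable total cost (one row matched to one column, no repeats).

Minimum assignment cost: 32

optimal assignment: row0→col3 (cost 8), row1→col2 (cost 8), row2→col1 (cost 9), row3→col4 (cost 3), row4→col0 (cost 4)
total = 8 + 8 + 9 + 3 + 4 = 32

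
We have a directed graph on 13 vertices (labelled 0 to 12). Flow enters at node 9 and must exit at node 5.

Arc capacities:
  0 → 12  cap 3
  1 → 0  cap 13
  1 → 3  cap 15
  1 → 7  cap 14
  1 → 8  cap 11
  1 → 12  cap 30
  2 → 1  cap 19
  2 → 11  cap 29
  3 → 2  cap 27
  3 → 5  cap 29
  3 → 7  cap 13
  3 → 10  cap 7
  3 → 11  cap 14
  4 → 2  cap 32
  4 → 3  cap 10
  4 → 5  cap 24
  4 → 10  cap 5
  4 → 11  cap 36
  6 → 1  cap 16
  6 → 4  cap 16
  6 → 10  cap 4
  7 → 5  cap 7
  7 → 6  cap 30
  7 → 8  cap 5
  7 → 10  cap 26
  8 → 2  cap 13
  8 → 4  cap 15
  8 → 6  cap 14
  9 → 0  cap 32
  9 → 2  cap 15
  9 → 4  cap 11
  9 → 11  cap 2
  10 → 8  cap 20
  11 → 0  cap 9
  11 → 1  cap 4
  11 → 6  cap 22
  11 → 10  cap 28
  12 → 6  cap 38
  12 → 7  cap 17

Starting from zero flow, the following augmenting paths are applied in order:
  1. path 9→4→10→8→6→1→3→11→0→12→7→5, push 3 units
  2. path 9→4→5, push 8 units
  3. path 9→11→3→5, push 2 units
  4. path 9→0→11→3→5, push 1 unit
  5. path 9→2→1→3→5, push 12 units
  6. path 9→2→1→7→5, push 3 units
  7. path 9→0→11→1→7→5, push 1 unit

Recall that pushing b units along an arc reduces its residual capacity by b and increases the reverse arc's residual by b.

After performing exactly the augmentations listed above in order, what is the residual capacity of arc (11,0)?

Residual capacity of (11,0): 8

after path 1 (9→4→10→8→6→1→3→11→0→12→7→5, push 3): res(11,0)=6
after path 2 (9→4→5, push 8): res(11,0)=6
after path 3 (9→11→3→5, push 2): res(11,0)=6
after path 4 (9→0→11→3→5, push 1): res(11,0)=7
after path 5 (9→2→1→3→5, push 12): res(11,0)=7
after path 6 (9→2→1→7→5, push 3): res(11,0)=7
after path 7 (9→0→11→1→7→5, push 1): res(11,0)=8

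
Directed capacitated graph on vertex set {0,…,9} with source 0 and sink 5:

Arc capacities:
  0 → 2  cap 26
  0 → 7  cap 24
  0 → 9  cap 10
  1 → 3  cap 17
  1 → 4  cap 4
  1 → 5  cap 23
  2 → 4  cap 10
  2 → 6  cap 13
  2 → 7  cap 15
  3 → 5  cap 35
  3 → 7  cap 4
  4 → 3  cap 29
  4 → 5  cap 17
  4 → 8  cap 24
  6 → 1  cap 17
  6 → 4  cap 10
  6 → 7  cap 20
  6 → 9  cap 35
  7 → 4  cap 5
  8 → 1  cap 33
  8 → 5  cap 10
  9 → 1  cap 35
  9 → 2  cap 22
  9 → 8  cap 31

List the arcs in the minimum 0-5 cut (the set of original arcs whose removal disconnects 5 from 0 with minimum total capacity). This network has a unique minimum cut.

Min-cut arcs: {(0,9), (2,4), (2,6), (7,4)} (total capacity 38)

augment #1: 0→2→4→5 push 10
augment #2: 0→7→4→5 push 5
augment #3: 0→9→1→5 push 10
augment #4: 0→2→6→1→5 push 13
max flow = 38; residual-reachable set from 0 gives S-side
cut edges (S→T): {(0,9), (2,4), (2,6), (7,4)} total cap 38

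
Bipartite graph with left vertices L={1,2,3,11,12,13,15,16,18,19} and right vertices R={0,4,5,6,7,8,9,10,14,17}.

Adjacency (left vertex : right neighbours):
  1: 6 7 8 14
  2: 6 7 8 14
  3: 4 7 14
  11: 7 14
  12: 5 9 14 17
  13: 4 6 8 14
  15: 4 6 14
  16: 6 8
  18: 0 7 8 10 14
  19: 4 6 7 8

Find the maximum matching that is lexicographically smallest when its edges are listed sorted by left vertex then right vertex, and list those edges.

Lex-smallest maximum matching: {(1,6), (2,7), (3,4), (11,14), (12,5), (13,8), (18,0)}

|M| = 7 (so the lex-smallest maximum matching has 7 edges)
process left vertices in ascending order; for each, take the smallest-labelled available neighbour that still permits 7 edges overall, or leave it unmatched if none does
lex-smallest matching: {1-6, 2-7, 3-4, 11-14, 12-5, 13-8, 18-0}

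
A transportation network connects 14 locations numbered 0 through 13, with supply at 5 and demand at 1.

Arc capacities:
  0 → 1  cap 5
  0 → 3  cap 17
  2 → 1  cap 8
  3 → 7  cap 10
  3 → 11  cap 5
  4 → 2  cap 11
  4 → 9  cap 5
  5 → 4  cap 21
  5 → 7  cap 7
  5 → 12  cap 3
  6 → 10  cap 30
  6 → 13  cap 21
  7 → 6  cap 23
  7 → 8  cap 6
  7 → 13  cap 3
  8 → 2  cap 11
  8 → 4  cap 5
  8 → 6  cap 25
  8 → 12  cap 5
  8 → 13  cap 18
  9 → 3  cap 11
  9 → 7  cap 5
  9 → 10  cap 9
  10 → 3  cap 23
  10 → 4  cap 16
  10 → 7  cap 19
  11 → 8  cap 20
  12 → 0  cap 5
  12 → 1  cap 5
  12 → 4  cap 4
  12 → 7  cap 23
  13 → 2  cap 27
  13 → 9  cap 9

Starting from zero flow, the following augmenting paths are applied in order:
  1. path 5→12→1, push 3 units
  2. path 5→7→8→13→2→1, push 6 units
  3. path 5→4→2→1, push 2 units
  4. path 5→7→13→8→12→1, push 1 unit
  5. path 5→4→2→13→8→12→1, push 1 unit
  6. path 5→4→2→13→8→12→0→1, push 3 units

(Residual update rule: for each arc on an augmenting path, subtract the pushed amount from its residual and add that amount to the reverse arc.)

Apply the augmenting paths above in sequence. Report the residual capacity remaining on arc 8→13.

Residual capacity of (8,13): 17

after path 1 (5→12→1, push 3): res(8,13)=18
after path 2 (5→7→8→13→2→1, push 6): res(8,13)=12
after path 3 (5→4→2→1, push 2): res(8,13)=12
after path 4 (5→7→13→8→12→1, push 1): res(8,13)=13
after path 5 (5→4→2→13→8→12→1, push 1): res(8,13)=14
after path 6 (5→4→2→13→8→12→0→1, push 3): res(8,13)=17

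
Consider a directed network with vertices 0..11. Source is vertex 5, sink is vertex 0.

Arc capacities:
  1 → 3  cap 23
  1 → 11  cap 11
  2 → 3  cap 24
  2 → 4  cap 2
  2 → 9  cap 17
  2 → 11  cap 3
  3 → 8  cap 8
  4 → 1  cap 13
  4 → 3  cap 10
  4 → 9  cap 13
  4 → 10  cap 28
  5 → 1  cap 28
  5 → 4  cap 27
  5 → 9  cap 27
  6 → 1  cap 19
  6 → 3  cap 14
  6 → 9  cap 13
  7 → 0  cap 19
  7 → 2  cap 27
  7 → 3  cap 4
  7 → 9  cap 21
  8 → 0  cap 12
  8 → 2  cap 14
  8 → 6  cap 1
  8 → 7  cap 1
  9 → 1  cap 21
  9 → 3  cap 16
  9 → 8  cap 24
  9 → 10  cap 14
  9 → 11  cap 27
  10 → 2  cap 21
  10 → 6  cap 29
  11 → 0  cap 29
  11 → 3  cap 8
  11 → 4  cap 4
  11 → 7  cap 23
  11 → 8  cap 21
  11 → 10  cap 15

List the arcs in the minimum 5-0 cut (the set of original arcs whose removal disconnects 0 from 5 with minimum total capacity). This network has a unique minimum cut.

augment #1: 5→1→11→0 push 11
augment #2: 5→9→8→0 push 12
augment #3: 5→9→11→0 push 15
augment #4: 5→4→9→11→0 push 3
augment #5: 5→1→3→8→7→0 push 1
augment #6: 5→4→9→11→7→0 push 9
augment #7: 5→4→10→2→11→7→0 push 3
max flow = 54; residual-reachable set from 5 gives S-side
cut edges (S→T): {(1,11), (2,11), (8,0), (8,7), (9,11)} total cap 54

Min-cut arcs: {(1,11), (2,11), (8,0), (8,7), (9,11)} (total capacity 54)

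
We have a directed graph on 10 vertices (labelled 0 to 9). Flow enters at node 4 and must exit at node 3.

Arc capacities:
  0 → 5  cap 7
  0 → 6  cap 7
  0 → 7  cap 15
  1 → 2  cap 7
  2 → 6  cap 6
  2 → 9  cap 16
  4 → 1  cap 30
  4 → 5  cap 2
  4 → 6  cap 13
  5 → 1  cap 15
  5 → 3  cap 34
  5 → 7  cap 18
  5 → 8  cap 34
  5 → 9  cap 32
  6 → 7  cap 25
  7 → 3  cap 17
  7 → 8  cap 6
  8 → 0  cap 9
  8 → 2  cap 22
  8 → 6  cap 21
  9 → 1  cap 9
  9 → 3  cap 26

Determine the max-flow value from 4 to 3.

augment #1: 4→5→3 bottleneck 2, total now 2
augment #2: 4→6→7→3 bottleneck 13, total now 15
augment #3: 4→1→2→9→3 bottleneck 7, total now 22

Maximum flow value: 22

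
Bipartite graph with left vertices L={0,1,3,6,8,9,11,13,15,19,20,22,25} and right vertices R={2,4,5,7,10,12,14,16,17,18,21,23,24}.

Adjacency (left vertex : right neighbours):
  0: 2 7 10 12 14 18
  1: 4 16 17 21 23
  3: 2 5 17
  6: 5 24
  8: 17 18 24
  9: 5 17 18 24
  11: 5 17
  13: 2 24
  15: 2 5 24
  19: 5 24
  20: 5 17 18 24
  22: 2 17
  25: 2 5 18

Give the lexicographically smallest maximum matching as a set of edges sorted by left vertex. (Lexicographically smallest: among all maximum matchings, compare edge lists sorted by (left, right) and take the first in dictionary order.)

Lex-smallest maximum matching: {(0,7), (1,4), (3,2), (6,5), (8,17), (9,18), (13,24)}

|M| = 7 (so the lex-smallest maximum matching has 7 edges)
process left vertices in ascending order; for each, take the smallest-labelled available neighbour that still permits 7 edges overall, or leave it unmatched if none does
lex-smallest matching: {0-7, 1-4, 3-2, 6-5, 8-17, 9-18, 13-24}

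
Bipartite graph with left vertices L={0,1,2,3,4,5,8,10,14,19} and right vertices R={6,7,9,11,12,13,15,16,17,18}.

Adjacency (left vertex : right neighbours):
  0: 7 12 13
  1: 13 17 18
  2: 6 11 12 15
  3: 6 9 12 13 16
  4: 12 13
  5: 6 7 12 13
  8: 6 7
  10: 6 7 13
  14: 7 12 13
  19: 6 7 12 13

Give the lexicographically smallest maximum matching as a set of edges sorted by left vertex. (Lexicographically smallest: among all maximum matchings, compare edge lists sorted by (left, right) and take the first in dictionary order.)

|M| = 7 (so the lex-smallest maximum matching has 7 edges)
process left vertices in ascending order; for each, take the smallest-labelled available neighbour that still permits 7 edges overall, or leave it unmatched if none does
lex-smallest matching: {0-7, 1-17, 2-11, 3-9, 4-12, 5-6, 10-13}

Lex-smallest maximum matching: {(0,7), (1,17), (2,11), (3,9), (4,12), (5,6), (10,13)}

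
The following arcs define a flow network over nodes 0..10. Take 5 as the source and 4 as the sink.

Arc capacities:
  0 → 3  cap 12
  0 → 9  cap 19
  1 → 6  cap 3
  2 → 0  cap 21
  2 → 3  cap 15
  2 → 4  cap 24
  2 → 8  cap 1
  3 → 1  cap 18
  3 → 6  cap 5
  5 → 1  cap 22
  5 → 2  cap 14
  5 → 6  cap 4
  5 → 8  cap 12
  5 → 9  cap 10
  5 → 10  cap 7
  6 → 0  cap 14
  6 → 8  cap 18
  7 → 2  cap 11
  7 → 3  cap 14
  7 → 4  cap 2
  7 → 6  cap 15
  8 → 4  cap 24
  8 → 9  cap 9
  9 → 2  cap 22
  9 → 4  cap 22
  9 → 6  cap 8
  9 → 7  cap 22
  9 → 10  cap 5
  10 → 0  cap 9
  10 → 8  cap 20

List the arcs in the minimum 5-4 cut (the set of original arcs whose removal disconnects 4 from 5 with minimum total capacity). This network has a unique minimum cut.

augment #1: 5→2→4 push 14
augment #2: 5→8→4 push 12
augment #3: 5→9→4 push 10
augment #4: 5→6→8→4 push 4
augment #5: 5→10→8→4 push 7
augment #6: 5→1→6→8→4 push 1
augment #7: 5→1→6→0→9→4 push 2
max flow = 50; residual-reachable set from 5 gives S-side
cut edges (S→T): {(1,6), (5,2), (5,6), (5,8), (5,9), (5,10)} total cap 50

Min-cut arcs: {(1,6), (5,2), (5,6), (5,8), (5,9), (5,10)} (total capacity 50)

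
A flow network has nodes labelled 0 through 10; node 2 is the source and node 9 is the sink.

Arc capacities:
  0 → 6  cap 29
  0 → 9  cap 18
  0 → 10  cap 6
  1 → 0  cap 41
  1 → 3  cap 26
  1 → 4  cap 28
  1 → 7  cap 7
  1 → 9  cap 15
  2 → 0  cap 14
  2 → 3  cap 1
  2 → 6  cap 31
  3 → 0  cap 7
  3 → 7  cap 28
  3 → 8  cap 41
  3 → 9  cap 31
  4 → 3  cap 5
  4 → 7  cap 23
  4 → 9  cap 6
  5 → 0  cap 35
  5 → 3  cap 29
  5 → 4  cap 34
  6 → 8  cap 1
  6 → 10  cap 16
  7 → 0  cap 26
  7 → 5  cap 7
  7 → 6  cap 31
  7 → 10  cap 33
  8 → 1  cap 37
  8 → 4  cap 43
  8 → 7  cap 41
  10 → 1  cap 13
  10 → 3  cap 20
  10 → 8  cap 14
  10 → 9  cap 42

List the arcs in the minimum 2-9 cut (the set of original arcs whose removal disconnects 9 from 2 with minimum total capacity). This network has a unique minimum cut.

Min-cut arcs: {(2,0), (2,3), (6,8), (6,10)} (total capacity 32)

augment #1: 2→0→9 push 14
augment #2: 2→3→9 push 1
augment #3: 2→6→10→9 push 16
augment #4: 2→6→8→1→9 push 1
max flow = 32; residual-reachable set from 2 gives S-side
cut edges (S→T): {(2,0), (2,3), (6,8), (6,10)} total cap 32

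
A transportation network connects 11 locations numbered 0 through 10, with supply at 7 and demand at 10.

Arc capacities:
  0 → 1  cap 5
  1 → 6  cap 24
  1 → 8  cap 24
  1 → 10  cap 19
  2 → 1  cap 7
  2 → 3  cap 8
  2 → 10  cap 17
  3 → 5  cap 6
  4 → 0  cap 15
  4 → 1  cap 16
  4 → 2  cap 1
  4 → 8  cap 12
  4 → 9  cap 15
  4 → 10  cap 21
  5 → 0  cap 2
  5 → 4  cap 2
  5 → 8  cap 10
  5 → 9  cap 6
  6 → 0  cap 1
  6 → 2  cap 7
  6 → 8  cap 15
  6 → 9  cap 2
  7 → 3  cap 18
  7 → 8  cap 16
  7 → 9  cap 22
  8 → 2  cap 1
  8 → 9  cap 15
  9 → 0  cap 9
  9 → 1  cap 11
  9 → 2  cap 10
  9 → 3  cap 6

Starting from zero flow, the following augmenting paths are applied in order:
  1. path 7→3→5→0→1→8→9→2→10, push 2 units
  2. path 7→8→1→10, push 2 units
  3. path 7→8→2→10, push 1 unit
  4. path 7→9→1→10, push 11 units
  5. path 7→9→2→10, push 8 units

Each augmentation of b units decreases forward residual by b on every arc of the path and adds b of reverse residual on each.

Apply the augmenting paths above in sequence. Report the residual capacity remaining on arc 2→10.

after path 1 (7→3→5→0→1→8→9→2→10, push 2): res(2,10)=15
after path 2 (7→8→1→10, push 2): res(2,10)=15
after path 3 (7→8→2→10, push 1): res(2,10)=14
after path 4 (7→9→1→10, push 11): res(2,10)=14
after path 5 (7→9→2→10, push 8): res(2,10)=6

Residual capacity of (2,10): 6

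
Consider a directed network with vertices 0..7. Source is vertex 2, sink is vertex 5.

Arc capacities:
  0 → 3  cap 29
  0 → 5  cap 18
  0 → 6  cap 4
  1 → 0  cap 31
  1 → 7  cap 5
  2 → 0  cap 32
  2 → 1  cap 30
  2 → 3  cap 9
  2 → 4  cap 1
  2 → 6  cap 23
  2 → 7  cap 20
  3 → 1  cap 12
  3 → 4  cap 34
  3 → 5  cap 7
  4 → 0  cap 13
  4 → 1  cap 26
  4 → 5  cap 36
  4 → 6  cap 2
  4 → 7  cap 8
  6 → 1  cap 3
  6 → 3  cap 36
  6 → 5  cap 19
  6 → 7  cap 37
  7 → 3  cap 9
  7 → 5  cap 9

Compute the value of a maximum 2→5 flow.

Maximum flow value: 88

augment #1: 2→0→5 bottleneck 18, total now 18
augment #2: 2→3→5 bottleneck 7, total now 25
augment #3: 2→4→5 bottleneck 1, total now 26
augment #4: 2→6→5 bottleneck 19, total now 45
augment #5: 2→7→5 bottleneck 9, total now 54
augment #6: 2→3→4→5 bottleneck 2, total now 56
augment #7: 2→0→3→4→5 bottleneck 14, total now 70
augment #8: 2→6→3→4→5 bottleneck 4, total now 74
augment #9: 2→7→3→4→5 bottleneck 9, total now 83
augment #10: 2→1→0→3→4→5 bottleneck 5, total now 88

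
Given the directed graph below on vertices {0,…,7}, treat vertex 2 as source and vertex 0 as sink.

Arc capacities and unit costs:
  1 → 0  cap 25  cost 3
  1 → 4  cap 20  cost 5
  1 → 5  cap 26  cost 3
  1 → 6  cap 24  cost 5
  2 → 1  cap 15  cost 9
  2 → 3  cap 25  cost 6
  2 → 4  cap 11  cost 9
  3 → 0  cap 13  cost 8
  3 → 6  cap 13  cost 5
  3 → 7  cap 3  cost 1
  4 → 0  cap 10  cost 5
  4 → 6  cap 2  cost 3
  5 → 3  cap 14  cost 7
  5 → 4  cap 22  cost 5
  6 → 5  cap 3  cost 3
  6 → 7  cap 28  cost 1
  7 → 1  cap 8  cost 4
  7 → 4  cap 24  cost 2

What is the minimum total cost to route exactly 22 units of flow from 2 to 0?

shortest-cost path #1: 2→1→0 push 15 @ unit cost 12 (adds 180)
shortest-cost path #2: 2→3→0 push 7 @ unit cost 14 (adds 98)
total cost = 278

Minimum cost for 22 units: 278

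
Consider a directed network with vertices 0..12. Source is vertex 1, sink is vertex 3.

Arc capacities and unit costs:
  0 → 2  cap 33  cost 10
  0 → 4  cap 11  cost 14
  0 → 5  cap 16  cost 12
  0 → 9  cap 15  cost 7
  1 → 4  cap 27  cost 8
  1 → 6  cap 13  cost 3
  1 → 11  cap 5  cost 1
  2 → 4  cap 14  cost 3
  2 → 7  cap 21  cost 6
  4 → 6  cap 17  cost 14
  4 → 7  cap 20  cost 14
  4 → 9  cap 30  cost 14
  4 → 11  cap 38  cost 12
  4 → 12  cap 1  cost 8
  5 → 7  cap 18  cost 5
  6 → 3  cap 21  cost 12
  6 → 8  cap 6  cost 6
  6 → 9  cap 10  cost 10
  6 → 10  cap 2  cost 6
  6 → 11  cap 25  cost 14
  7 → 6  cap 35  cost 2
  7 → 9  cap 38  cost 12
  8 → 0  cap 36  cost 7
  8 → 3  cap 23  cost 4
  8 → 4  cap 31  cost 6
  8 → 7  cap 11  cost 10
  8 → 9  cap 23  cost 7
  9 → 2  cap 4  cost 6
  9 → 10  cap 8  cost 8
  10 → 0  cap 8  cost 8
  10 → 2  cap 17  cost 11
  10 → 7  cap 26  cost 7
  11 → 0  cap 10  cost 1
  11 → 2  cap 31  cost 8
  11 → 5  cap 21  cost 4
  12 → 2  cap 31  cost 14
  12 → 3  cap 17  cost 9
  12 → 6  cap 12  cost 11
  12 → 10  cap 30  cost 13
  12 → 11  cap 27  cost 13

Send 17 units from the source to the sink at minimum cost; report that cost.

Minimum cost for 17 units: 279

shortest-cost path #1: 1→6→8→3 push 6 @ unit cost 13 (adds 78)
shortest-cost path #2: 1→6→3 push 7 @ unit cost 15 (adds 105)
shortest-cost path #3: 1→11→5→7→6→3 push 4 @ unit cost 24 (adds 96)
total cost = 279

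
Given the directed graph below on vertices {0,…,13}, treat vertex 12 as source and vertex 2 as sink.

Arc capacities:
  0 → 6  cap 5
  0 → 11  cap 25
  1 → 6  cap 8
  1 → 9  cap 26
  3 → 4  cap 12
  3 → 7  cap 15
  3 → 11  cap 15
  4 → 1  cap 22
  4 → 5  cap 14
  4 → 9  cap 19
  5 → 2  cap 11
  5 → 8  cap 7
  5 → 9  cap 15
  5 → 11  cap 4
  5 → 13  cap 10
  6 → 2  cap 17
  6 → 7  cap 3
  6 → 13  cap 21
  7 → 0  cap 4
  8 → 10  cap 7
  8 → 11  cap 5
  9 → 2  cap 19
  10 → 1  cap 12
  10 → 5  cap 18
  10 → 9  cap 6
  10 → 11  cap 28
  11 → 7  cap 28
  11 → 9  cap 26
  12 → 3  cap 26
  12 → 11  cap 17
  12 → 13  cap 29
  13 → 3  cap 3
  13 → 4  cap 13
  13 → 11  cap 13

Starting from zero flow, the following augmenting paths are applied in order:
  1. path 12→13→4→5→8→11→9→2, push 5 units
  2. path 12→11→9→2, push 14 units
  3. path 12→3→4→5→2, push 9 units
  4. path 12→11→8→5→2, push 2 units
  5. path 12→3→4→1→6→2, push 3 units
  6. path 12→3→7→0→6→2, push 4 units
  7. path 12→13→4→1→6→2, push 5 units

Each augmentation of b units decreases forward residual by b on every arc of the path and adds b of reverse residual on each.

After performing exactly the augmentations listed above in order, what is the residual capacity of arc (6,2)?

after path 1 (12→13→4→5→8→11→9→2, push 5): res(6,2)=17
after path 2 (12→11→9→2, push 14): res(6,2)=17
after path 3 (12→3→4→5→2, push 9): res(6,2)=17
after path 4 (12→11→8→5→2, push 2): res(6,2)=17
after path 5 (12→3→4→1→6→2, push 3): res(6,2)=14
after path 6 (12→3→7→0→6→2, push 4): res(6,2)=10
after path 7 (12→13→4→1→6→2, push 5): res(6,2)=5

Residual capacity of (6,2): 5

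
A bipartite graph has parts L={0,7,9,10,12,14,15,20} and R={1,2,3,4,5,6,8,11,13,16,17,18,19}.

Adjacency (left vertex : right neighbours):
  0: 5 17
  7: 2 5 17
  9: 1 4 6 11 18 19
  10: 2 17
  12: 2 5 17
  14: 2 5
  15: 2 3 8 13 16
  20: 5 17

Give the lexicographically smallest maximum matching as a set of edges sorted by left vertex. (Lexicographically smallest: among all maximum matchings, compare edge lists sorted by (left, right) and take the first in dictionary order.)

Lex-smallest maximum matching: {(0,5), (7,2), (9,1), (10,17), (15,3)}

|M| = 5 (so the lex-smallest maximum matching has 5 edges)
process left vertices in ascending order; for each, take the smallest-labelled available neighbour that still permits 5 edges overall, or leave it unmatched if none does
lex-smallest matching: {0-5, 7-2, 9-1, 10-17, 15-3}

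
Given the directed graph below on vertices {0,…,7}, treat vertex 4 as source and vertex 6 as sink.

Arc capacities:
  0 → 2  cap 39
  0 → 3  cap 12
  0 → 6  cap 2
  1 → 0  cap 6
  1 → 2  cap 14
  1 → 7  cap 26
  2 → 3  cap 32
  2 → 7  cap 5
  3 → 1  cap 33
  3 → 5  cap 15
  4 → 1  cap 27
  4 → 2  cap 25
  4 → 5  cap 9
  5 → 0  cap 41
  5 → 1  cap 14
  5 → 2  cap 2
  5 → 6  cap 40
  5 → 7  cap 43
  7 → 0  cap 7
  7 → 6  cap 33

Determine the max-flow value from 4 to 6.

augment #1: 4→5→6 bottleneck 9, total now 9
augment #2: 4→1→0→6 bottleneck 2, total now 11
augment #3: 4→1→7→6 bottleneck 25, total now 36
augment #4: 4→2→7→6 bottleneck 5, total now 41
augment #5: 4→2→3→5→6 bottleneck 15, total now 56
augment #6: 4→2→3→1→7→6 bottleneck 1, total now 57

Maximum flow value: 57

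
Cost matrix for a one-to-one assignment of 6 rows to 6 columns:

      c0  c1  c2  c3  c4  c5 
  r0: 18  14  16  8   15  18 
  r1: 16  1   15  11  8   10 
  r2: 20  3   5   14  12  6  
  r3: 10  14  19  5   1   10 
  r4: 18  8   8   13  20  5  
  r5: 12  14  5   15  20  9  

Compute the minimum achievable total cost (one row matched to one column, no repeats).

Minimum assignment cost: 32

optimal assignment: row0→col3 (cost 8), row1→col1 (cost 1), row2→col2 (cost 5), row3→col4 (cost 1), row4→col5 (cost 5), row5→col0 (cost 12)
total = 8 + 1 + 5 + 1 + 5 + 12 = 32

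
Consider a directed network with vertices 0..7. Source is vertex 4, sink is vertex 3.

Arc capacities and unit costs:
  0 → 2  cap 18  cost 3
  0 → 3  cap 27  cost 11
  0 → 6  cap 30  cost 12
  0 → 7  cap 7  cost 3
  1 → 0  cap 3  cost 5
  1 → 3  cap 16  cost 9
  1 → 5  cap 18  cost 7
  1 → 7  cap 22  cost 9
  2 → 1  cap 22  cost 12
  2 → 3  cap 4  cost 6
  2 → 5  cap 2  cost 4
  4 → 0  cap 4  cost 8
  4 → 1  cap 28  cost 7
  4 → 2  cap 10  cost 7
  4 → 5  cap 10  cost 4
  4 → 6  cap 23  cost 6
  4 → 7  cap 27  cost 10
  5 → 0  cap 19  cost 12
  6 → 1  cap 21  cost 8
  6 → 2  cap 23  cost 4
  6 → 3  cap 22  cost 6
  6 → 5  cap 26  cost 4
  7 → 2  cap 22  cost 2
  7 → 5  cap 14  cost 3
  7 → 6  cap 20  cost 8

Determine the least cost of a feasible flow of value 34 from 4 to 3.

shortest-cost path #1: 4→6→3 push 22 @ unit cost 12 (adds 264)
shortest-cost path #2: 4→2→3 push 4 @ unit cost 13 (adds 52)
shortest-cost path #3: 4→1→3 push 8 @ unit cost 16 (adds 128)
total cost = 444

Minimum cost for 34 units: 444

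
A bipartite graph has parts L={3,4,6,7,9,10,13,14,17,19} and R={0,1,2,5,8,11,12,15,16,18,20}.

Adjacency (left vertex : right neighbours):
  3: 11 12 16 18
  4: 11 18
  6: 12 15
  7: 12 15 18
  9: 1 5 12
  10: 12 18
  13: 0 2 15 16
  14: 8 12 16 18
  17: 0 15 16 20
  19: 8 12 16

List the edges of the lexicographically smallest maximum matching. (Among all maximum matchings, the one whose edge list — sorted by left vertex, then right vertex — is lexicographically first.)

Lex-smallest maximum matching: {(3,11), (4,18), (6,12), (7,15), (9,1), (13,0), (14,8), (17,20), (19,16)}

|M| = 9 (so the lex-smallest maximum matching has 9 edges)
process left vertices in ascending order; for each, take the smallest-labelled available neighbour that still permits 9 edges overall, or leave it unmatched if none does
lex-smallest matching: {3-11, 4-18, 6-12, 7-15, 9-1, 13-0, 14-8, 17-20, 19-16}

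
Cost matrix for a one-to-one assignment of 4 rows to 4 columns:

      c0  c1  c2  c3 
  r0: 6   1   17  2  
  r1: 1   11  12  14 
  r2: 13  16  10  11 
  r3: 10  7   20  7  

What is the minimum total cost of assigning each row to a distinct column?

Minimum assignment cost: 19

optimal assignment: row0→col1 (cost 1), row1→col0 (cost 1), row2→col2 (cost 10), row3→col3 (cost 7)
total = 1 + 1 + 10 + 7 = 19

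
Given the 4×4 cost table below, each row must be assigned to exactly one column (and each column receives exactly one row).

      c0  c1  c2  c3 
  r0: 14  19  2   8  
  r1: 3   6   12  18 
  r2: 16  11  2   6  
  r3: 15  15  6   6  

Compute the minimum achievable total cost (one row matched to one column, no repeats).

Minimum assignment cost: 22

optimal assignment: row0→col2 (cost 2), row1→col0 (cost 3), row2→col1 (cost 11), row3→col3 (cost 6)
total = 2 + 3 + 11 + 6 = 22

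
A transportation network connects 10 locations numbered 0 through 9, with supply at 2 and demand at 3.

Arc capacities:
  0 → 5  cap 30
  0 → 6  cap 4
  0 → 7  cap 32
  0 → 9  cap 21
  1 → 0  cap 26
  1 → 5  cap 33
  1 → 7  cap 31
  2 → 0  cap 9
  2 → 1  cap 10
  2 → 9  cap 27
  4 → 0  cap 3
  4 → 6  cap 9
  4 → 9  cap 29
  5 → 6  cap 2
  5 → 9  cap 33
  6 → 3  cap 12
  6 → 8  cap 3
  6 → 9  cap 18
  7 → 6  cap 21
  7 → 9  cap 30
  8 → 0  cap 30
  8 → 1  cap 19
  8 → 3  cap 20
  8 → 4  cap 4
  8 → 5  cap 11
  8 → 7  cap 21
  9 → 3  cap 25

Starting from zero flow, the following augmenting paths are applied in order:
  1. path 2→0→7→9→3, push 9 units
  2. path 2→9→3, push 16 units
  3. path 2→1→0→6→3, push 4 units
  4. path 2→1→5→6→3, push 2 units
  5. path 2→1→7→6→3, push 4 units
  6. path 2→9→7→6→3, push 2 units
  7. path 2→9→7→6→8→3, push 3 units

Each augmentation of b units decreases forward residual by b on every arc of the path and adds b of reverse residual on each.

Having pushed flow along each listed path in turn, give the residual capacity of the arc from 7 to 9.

after path 1 (2→0→7→9→3, push 9): res(7,9)=21
after path 2 (2→9→3, push 16): res(7,9)=21
after path 3 (2→1→0→6→3, push 4): res(7,9)=21
after path 4 (2→1→5→6→3, push 2): res(7,9)=21
after path 5 (2→1→7→6→3, push 4): res(7,9)=21
after path 6 (2→9→7→6→3, push 2): res(7,9)=23
after path 7 (2→9→7→6→8→3, push 3): res(7,9)=26

Residual capacity of (7,9): 26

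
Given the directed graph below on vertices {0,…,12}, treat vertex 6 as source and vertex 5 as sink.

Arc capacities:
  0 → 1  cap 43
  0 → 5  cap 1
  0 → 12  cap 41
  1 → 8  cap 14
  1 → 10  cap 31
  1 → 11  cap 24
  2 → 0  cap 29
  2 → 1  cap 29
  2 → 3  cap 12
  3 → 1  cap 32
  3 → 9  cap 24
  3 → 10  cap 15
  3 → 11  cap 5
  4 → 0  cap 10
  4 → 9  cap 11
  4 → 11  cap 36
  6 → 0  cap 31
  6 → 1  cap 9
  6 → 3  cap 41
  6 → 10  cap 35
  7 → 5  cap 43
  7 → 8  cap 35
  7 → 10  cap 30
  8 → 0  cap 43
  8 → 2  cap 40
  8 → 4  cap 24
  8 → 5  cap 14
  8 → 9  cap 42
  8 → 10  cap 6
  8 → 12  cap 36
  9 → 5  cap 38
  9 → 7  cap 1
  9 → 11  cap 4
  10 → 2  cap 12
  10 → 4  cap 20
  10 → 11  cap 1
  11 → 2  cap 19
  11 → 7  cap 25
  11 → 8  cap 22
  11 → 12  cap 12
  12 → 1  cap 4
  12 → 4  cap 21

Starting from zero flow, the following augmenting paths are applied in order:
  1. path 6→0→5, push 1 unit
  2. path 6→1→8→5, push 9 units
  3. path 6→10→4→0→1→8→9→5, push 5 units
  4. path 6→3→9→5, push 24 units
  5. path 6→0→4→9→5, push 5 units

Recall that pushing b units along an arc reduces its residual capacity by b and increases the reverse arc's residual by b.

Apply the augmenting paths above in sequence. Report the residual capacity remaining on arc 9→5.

Residual capacity of (9,5): 4

after path 1 (6→0→5, push 1): res(9,5)=38
after path 2 (6→1→8→5, push 9): res(9,5)=38
after path 3 (6→10→4→0→1→8→9→5, push 5): res(9,5)=33
after path 4 (6→3→9→5, push 24): res(9,5)=9
after path 5 (6→0→4→9→5, push 5): res(9,5)=4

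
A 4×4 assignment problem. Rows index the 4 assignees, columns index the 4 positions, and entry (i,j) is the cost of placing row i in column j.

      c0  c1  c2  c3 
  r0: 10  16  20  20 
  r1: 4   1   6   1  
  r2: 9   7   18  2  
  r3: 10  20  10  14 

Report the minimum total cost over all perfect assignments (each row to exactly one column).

optimal assignment: row0→col0 (cost 10), row1→col1 (cost 1), row2→col3 (cost 2), row3→col2 (cost 10)
total = 10 + 1 + 2 + 10 = 23

Minimum assignment cost: 23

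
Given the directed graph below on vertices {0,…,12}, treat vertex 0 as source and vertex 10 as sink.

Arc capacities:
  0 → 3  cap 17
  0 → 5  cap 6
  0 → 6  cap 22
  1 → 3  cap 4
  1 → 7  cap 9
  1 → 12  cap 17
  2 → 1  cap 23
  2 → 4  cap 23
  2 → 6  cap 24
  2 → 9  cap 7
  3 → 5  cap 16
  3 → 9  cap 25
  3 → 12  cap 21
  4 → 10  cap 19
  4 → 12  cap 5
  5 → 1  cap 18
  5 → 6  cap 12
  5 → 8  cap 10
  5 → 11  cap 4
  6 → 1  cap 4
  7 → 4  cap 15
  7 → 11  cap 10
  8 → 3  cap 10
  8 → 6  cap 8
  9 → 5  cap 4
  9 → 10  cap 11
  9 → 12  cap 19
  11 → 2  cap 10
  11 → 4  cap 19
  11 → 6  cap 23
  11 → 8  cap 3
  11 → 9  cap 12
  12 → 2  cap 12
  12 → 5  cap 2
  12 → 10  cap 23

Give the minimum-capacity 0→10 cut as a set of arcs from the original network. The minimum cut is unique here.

Min-cut arcs: {(0,3), (0,5), (6,1)} (total capacity 27)

augment #1: 0→3→9→10 push 11
augment #2: 0→3→12→10 push 6
augment #3: 0→5→1→12→10 push 6
augment #4: 0→6→1→12→10 push 4
max flow = 27; residual-reachable set from 0 gives S-side
cut edges (S→T): {(0,3), (0,5), (6,1)} total cap 27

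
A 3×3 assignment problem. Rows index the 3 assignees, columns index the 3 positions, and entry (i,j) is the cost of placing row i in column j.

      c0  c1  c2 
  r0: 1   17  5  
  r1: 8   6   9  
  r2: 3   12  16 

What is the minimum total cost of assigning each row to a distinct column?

optimal assignment: row0→col2 (cost 5), row1→col1 (cost 6), row2→col0 (cost 3)
total = 5 + 6 + 3 = 14

Minimum assignment cost: 14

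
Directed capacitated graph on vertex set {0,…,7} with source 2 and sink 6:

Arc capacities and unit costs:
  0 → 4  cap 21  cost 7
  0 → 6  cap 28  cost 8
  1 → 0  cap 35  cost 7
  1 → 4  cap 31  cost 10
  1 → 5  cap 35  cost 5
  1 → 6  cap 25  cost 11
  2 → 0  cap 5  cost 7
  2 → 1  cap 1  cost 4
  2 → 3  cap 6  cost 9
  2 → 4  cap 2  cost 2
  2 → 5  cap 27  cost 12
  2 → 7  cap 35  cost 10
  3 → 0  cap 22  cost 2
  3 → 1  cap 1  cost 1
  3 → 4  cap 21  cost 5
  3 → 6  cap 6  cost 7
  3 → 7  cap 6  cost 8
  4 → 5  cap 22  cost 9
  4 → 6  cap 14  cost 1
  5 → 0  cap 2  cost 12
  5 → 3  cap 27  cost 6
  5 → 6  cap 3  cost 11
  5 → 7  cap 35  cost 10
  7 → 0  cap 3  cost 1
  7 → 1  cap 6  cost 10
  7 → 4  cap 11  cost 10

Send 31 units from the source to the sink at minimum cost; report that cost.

Minimum cost for 31 units: 548

shortest-cost path #1: 2→4→6 push 2 @ unit cost 3 (adds 6)
shortest-cost path #2: 2→3→4→6 push 6 @ unit cost 15 (adds 90)
shortest-cost path #3: 2→0→6 push 5 @ unit cost 15 (adds 75)
shortest-cost path #4: 2→1→6 push 1 @ unit cost 15 (adds 15)
shortest-cost path #5: 2→7→0→6 push 3 @ unit cost 19 (adds 57)
shortest-cost path #6: 2→7→4→6 push 6 @ unit cost 21 (adds 126)
shortest-cost path #7: 2→7→4→3→6 push 5 @ unit cost 22 (adds 110)
shortest-cost path #8: 2→5→6 push 3 @ unit cost 23 (adds 69)
total cost = 548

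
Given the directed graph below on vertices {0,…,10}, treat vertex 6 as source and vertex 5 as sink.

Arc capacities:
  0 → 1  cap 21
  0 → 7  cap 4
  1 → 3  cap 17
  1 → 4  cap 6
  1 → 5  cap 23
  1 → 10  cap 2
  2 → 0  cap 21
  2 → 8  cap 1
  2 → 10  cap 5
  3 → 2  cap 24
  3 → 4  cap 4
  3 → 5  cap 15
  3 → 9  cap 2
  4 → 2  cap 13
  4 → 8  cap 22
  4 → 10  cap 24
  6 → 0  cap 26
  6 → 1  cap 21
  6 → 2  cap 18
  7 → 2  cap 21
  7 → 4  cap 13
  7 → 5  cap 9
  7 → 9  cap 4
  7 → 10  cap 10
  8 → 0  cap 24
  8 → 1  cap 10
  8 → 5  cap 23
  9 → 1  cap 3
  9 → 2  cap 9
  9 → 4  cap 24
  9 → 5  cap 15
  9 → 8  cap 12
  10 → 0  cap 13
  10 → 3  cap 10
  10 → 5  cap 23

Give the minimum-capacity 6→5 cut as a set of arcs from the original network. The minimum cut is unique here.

Min-cut arcs: {(0,1), (0,7), (2,8), (2,10), (6,1)} (total capacity 52)

augment #1: 6→1→5 push 21
augment #2: 6→0→1→5 push 2
augment #3: 6→0→7→5 push 4
augment #4: 6→2→8→5 push 1
augment #5: 6→2→10→5 push 5
augment #6: 6→0→1→3→5 push 15
augment #7: 6→0→1→10→5 push 2
augment #8: 6→0→1→3→9→5 push 2
max flow = 52; residual-reachable set from 6 gives S-side
cut edges (S→T): {(0,1), (0,7), (2,8), (2,10), (6,1)} total cap 52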